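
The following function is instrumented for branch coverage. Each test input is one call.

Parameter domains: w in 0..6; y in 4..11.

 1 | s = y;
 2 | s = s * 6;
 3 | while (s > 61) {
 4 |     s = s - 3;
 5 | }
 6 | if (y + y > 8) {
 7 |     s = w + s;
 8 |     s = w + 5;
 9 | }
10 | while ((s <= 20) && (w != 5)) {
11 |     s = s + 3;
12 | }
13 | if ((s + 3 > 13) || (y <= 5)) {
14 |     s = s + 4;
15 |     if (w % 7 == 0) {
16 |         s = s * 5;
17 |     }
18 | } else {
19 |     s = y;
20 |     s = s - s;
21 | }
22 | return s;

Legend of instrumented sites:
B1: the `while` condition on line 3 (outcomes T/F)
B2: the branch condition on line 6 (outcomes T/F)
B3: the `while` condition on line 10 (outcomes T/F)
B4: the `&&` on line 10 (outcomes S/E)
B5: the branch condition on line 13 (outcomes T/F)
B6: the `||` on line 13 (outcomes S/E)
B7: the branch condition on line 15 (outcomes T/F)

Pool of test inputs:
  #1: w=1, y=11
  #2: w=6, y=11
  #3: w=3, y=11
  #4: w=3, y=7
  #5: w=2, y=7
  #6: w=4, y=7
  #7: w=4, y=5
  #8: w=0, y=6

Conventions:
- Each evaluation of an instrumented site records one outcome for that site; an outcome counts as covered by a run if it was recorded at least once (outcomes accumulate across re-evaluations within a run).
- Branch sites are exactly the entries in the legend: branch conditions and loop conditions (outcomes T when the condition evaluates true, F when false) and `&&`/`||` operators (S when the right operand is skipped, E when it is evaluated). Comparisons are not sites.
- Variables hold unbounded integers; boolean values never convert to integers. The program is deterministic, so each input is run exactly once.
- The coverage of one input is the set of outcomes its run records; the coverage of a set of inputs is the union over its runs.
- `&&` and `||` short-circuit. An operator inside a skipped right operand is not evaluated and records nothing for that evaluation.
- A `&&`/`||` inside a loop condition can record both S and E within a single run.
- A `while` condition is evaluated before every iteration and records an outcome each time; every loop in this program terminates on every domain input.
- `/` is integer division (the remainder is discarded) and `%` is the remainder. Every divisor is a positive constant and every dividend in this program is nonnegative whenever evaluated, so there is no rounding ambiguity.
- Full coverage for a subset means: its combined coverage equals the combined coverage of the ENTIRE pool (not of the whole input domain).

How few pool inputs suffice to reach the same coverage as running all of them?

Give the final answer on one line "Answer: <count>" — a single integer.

test 1 (w=1, y=11) fires B1->T, B1->T, B1->F, B2->T, B4->E, B3->T, B4->E, B3->T, B4->E, B3->T, B4->E, B3->T, B4->E, B3->T, ...; hits B1=T, B1=F, B2=T, B3=T, B3=F, B4=S, B4=E, B5=T, B6=S, B7=F
test 2 (w=6, y=11) fires B1->T, B1->T, B1->F, B2->T, B4->E, B3->T, B4->E, B3->T, B4->E, B3->T, B4->E, B3->T, B4->S, B3->F, ...; hits B1=T, B1=F, B2=T, B3=T, B3=F, B4=S, B4=E, B5=T, B6=S, B7=F
test 3 (w=3, y=11) fires B1->T, B1->T, B1->F, B2->T, B4->E, B3->T, B4->E, B3->T, B4->E, B3->T, B4->E, B3->T, B4->E, B3->T, ...; hits B1=T, B1=F, B2=T, B3=T, B3=F, B4=S, B4=E, B5=T, B6=S, B7=F
test 4 (w=3, y=7) fires B1->F, B2->T, B4->E, B3->T, B4->E, B3->T, B4->E, B3->T, B4->E, B3->T, B4->E, B3->T, B4->S, B3->F, ...; hits B1=F, B2=T, B3=T, B3=F, B4=S, B4=E, B5=T, B6=S, B7=F
test 5 (w=2, y=7) fires B1->F, B2->T, B4->E, B3->T, B4->E, B3->T, B4->E, B3->T, B4->E, B3->T, B4->E, B3->T, B4->S, B3->F, ...; hits B1=F, B2=T, B3=T, B3=F, B4=S, B4=E, B5=T, B6=S, B7=F
test 6 (w=4, y=7) fires B1->F, B2->T, B4->E, B3->T, B4->E, B3->T, B4->E, B3->T, B4->E, B3->T, B4->S, B3->F, B6->S, B5->T, ...; hits B1=F, B2=T, B3=T, B3=F, B4=S, B4=E, B5=T, B6=S, B7=F
test 7 (w=4, y=5) fires B1->F, B2->T, B4->E, B3->T, B4->E, B3->T, B4->E, B3->T, B4->E, B3->T, B4->S, B3->F, B6->S, B5->T, ...; hits B1=F, B2=T, B3=T, B3=F, B4=S, B4=E, B5=T, B6=S, B7=F
test 8 (w=0, y=6) fires B1->F, B2->T, B4->E, B3->T, B4->E, B3->T, B4->E, B3->T, B4->E, B3->T, B4->E, B3->T, B4->E, B3->T, ...; hits B1=F, B2=T, B3=T, B3=F, B4=S, B4=E, B5=T, B6=S, B7=T
union over all inputs: B1=T, B1=F, B2=T, B3=T, B3=F, B4=S, B4=E, B5=T, B6=S, B7=T, B7=F (11 outcomes)
no size-1 subset reaches all 11 outcomes (best union: 10/11)
at size 2, {1, 8} reaches all 11 outcomes; every lexicographically earlier size-2 subset fails

Answer: 2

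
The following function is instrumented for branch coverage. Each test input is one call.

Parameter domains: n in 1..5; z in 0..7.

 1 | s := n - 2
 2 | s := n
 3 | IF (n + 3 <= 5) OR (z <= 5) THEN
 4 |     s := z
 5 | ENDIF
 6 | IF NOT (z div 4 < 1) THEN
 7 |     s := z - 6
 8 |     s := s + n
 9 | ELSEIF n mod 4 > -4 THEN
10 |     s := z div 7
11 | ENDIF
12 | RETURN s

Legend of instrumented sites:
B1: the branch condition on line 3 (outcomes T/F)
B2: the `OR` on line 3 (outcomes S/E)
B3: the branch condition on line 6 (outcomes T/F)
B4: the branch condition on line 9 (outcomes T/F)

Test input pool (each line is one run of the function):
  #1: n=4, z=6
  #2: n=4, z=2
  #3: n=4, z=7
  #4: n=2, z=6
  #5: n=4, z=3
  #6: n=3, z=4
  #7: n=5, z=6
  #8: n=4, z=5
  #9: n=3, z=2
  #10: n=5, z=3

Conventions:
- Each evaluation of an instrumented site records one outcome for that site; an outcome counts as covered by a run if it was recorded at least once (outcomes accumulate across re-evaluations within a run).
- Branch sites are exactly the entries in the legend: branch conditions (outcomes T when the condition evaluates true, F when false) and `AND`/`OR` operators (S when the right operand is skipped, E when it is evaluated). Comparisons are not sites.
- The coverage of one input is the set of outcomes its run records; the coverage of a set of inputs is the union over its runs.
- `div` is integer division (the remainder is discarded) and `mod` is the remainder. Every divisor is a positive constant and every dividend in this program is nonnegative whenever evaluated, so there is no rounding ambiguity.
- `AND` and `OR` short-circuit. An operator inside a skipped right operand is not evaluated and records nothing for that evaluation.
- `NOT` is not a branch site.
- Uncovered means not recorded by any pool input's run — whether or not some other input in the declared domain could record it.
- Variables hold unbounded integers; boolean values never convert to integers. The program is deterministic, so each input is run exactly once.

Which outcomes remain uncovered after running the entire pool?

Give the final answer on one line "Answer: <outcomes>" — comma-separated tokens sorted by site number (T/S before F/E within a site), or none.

input #1, n=4, z=6: events B2->E, B1->F, B3->T; outcomes B1=F, B2=E, B3=T
input #2, n=4, z=2: events B2->E, B1->T, B3->F, B4->T; outcomes B1=T, B2=E, B3=F, B4=T
input #3, n=4, z=7: events B2->E, B1->F, B3->T; outcomes B1=F, B2=E, B3=T
input #4, n=2, z=6: events B2->S, B1->T, B3->T; outcomes B1=T, B2=S, B3=T
input #5, n=4, z=3: events B2->E, B1->T, B3->F, B4->T; outcomes B1=T, B2=E, B3=F, B4=T
input #6, n=3, z=4: events B2->E, B1->T, B3->T; outcomes B1=T, B2=E, B3=T
input #7, n=5, z=6: events B2->E, B1->F, B3->T; outcomes B1=F, B2=E, B3=T
input #8, n=4, z=5: events B2->E, B1->T, B3->T; outcomes B1=T, B2=E, B3=T
input #9, n=3, z=2: events B2->E, B1->T, B3->F, B4->T; outcomes B1=T, B2=E, B3=F, B4=T
input #10, n=5, z=3: events B2->E, B1->T, B3->F, B4->T; outcomes B1=T, B2=E, B3=F, B4=T
union over the pool: B1=T, B1=F, B2=S, B2=E, B3=T, B3=F, B4=T
uncovered (1 of 8): B4=F

Answer: B4=F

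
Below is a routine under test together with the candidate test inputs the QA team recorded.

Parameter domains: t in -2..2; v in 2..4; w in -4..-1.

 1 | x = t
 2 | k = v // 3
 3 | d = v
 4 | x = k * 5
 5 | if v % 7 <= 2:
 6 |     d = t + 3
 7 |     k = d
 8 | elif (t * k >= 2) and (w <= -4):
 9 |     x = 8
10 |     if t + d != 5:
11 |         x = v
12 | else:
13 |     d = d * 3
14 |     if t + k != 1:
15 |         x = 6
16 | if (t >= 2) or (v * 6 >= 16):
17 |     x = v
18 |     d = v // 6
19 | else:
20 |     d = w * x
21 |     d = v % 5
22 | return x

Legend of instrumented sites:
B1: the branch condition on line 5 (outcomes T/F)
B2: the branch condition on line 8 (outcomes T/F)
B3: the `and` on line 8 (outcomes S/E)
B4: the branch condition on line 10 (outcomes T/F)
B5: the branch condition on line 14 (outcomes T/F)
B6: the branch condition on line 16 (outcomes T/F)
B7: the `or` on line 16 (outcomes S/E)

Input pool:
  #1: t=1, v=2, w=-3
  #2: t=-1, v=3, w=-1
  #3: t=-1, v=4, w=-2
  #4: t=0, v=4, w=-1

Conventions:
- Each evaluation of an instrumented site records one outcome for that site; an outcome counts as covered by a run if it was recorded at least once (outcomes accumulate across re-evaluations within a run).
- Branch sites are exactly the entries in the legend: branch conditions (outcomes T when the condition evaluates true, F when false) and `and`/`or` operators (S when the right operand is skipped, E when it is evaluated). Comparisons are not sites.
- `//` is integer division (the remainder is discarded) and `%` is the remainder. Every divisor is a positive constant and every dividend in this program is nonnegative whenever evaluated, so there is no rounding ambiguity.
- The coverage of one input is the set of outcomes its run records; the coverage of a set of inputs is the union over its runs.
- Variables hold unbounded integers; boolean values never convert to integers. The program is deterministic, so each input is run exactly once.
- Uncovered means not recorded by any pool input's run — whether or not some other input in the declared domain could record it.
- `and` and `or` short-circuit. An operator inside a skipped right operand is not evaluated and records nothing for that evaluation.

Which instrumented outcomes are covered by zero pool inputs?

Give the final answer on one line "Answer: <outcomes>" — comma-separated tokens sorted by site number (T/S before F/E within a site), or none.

input #1, t=1, v=2, w=-3: outcomes B1=T, B6=F, B7=E
input #2, t=-1, v=3, w=-1: outcomes B1=F, B2=F, B3=S, B5=T, B6=T, B7=E
input #3, t=-1, v=4, w=-2: outcomes B1=F, B2=F, B3=S, B5=T, B6=T, B7=E
input #4, t=0, v=4, w=-1: outcomes B1=F, B2=F, B3=S, B5=F, B6=T, B7=E
union over the pool: B1=T, B1=F, B2=F, B3=S, B5=T, B5=F, B6=T, B6=F, B7=E
uncovered (5 of 14): B2=T, B3=E, B4=T, B4=F, B7=S

Answer: B2=T, B3=E, B4=T, B4=F, B7=S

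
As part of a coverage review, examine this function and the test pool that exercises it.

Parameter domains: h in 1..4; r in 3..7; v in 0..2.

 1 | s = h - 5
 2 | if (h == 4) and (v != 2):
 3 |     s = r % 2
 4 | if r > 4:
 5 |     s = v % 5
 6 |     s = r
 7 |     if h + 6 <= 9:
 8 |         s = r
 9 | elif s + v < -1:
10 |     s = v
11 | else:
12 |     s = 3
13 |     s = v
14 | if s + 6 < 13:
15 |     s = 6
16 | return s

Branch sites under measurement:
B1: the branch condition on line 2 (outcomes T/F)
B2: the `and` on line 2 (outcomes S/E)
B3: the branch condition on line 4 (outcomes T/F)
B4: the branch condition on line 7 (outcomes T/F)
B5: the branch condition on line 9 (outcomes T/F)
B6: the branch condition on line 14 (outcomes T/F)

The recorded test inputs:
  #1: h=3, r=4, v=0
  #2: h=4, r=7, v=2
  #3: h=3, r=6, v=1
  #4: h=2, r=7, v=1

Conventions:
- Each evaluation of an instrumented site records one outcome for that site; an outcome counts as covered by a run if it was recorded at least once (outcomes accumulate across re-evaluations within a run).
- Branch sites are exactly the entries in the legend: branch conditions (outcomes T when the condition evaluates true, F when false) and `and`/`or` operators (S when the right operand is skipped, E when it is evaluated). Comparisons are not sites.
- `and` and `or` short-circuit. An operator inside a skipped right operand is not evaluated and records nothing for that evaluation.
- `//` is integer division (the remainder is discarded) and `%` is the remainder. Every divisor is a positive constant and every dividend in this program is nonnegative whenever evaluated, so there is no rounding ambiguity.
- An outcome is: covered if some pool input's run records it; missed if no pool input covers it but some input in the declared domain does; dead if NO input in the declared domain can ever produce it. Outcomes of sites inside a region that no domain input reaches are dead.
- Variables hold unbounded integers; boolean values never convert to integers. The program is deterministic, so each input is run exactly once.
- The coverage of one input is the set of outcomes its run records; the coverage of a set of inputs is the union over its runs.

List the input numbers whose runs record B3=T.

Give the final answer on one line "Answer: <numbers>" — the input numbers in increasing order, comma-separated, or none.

input #1 (h=3, r=4, v=0): misses B3=T
input #2 (h=4, r=7, v=2): covers B3=T
input #3 (h=3, r=6, v=1): covers B3=T
input #4 (h=2, r=7, v=1): covers B3=T

Answer: 2, 3, 4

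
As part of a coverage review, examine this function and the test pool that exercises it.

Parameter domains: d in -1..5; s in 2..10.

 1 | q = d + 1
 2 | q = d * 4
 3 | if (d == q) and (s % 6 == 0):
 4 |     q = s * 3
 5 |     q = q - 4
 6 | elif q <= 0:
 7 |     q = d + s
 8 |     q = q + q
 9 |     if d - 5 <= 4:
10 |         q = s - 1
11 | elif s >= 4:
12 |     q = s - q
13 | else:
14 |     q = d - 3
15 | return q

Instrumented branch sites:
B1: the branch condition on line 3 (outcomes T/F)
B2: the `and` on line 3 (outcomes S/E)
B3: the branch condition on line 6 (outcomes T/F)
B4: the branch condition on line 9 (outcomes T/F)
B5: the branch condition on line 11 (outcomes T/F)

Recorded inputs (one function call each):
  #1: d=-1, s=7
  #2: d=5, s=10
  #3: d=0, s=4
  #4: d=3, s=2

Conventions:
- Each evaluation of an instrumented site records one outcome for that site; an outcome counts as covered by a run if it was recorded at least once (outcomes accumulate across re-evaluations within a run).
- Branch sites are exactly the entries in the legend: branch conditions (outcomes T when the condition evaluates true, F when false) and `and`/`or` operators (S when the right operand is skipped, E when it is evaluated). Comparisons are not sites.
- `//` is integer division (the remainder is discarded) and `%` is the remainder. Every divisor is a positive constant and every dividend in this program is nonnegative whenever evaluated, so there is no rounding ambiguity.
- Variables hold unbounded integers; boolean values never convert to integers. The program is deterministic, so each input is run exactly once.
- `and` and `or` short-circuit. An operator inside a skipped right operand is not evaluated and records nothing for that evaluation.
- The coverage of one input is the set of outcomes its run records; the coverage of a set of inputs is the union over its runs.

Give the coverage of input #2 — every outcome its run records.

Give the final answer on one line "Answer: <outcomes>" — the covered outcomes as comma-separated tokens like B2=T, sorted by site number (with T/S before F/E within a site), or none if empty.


Tracing the run of input #2 (d=5, s=10):
  B2->S, B1->F, B3->F, B5->T
distinct outcomes covered: B1=F, B2=S, B3=F, B5=T
Answer: B1=F, B2=S, B3=F, B5=T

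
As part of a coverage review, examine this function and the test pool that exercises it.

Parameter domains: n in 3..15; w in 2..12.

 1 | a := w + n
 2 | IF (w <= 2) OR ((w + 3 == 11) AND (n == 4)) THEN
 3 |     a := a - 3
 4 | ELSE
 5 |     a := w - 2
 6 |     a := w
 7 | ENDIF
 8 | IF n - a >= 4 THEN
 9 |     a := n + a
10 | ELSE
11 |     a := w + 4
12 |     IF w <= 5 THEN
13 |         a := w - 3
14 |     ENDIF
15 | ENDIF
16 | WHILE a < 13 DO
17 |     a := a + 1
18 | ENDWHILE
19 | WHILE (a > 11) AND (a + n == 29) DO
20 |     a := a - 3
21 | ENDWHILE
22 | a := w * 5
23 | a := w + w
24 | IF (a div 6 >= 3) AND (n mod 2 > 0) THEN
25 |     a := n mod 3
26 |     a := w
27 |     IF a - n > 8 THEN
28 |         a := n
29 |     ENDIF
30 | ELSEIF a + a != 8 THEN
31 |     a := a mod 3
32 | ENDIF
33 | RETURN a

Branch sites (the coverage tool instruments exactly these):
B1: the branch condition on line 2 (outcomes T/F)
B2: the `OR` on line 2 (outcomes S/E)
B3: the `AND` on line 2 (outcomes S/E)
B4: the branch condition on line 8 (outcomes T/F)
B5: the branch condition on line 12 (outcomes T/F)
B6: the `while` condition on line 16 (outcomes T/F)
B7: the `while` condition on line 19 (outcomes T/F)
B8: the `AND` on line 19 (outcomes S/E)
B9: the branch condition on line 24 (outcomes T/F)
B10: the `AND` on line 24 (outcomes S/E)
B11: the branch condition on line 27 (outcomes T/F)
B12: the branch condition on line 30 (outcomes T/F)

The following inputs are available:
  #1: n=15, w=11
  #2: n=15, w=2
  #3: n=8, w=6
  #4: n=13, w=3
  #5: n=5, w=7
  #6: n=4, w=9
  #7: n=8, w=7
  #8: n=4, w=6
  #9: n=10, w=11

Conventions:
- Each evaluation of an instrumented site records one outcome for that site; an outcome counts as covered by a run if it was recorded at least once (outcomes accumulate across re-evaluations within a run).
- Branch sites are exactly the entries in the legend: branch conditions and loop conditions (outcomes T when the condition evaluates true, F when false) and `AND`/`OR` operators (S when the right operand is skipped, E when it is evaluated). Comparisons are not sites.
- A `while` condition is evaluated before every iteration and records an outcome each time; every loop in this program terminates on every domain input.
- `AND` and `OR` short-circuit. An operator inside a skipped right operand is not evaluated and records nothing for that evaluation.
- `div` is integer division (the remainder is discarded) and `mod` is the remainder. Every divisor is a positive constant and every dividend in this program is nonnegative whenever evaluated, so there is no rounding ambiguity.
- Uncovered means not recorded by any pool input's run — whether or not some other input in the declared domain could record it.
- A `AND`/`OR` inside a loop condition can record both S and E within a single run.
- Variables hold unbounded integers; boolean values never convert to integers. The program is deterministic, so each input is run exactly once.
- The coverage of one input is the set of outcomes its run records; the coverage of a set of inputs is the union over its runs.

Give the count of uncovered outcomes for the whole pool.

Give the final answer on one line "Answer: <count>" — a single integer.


input #1 (n=15, w=11): events B2->E, B3->S, B1->F, B4->T, B6->F, B8->E, B7->F, B10->E, B9->T, B11->F; covers B1=F, B2=E, B3=S, B4=T, B6=F, B7=F, B8=E, B9=T, B10=E, B11=F
input #2 (n=15, w=2): events B2->S, B1->T, B4->F, B5->T, B6->T, B6->T, B6->T, B6->T, B6->T, B6->T, B6->T, B6->T, B6->T, B6->T, ...; covers B1=T, B2=S, B4=F, B5=T, B6=T, B6=F, B7=F, B8=E, B9=F, B10=S, B12=F
input #3 (n=8, w=6): events B2->E, B3->S, B1->F, B4->F, B5->F, B6->T, B6->T, B6->T, B6->F, B8->E, B7->F, B10->S, B9->F, B12->T; covers B1=F, B2=E, B3=S, B4=F, B5=F, B6=T, B6=F, B7=F, B8=E, B9=F, B10=S, B12=T
input #4 (n=13, w=3): events B2->E, B3->S, B1->F, B4->T, B6->F, B8->E, B7->T, B8->E, B7->F, B10->S, B9->F, B12->T; covers B1=F, B2=E, B3=S, B4=T, B6=F, B7=T, B7=F, B8=E, B9=F, B10=S, B12=T
input #5 (n=5, w=7): events B2->E, B3->S, B1->F, B4->F, B5->F, B6->T, B6->T, B6->F, B8->E, B7->F, B10->S, B9->F, B12->T; covers B1=F, B2=E, B3=S, B4=F, B5=F, B6=T, B6=F, B7=F, B8=E, B9=F, B10=S, B12=T
input #6 (n=4, w=9): events B2->E, B3->S, B1->F, B4->F, B5->F, B6->F, B8->E, B7->F, B10->E, B9->F, B12->T; covers B1=F, B2=E, B3=S, B4=F, B5=F, B6=F, B7=F, B8=E, B9=F, B10=E, B12=T
input #7 (n=8, w=7): events B2->E, B3->S, B1->F, B4->F, B5->F, B6->T, B6->T, B6->F, B8->E, B7->F, B10->S, B9->F, B12->T; covers B1=F, B2=E, B3=S, B4=F, B5=F, B6=T, B6=F, B7=F, B8=E, B9=F, B10=S, B12=T
input #8 (n=4, w=6): events B2->E, B3->S, B1->F, B4->F, B5->F, B6->T, B6->T, B6->T, B6->F, B8->E, B7->F, B10->S, B9->F, B12->T; covers B1=F, B2=E, B3=S, B4=F, B5=F, B6=T, B6=F, B7=F, B8=E, B9=F, B10=S, B12=T
input #9 (n=10, w=11): events B2->E, B3->S, B1->F, B4->F, B5->F, B6->F, B8->E, B7->F, B10->E, B9->F, B12->T; covers B1=F, B2=E, B3=S, B4=F, B5=F, B6=F, B7=F, B8=E, B9=F, B10=E, B12=T
union over the pool: B1=T, B1=F, B2=S, B2=E, B3=S, B4=T, B4=F, B5=T, B5=F, B6=T, B6=F, B7=T, B7=F, B8=E, B9=T, B9=F, B10=S, B10=E, B11=F, B12=T, B12=F
uncovered (3 of 24): B3=E, B8=S, B11=T
Answer: 3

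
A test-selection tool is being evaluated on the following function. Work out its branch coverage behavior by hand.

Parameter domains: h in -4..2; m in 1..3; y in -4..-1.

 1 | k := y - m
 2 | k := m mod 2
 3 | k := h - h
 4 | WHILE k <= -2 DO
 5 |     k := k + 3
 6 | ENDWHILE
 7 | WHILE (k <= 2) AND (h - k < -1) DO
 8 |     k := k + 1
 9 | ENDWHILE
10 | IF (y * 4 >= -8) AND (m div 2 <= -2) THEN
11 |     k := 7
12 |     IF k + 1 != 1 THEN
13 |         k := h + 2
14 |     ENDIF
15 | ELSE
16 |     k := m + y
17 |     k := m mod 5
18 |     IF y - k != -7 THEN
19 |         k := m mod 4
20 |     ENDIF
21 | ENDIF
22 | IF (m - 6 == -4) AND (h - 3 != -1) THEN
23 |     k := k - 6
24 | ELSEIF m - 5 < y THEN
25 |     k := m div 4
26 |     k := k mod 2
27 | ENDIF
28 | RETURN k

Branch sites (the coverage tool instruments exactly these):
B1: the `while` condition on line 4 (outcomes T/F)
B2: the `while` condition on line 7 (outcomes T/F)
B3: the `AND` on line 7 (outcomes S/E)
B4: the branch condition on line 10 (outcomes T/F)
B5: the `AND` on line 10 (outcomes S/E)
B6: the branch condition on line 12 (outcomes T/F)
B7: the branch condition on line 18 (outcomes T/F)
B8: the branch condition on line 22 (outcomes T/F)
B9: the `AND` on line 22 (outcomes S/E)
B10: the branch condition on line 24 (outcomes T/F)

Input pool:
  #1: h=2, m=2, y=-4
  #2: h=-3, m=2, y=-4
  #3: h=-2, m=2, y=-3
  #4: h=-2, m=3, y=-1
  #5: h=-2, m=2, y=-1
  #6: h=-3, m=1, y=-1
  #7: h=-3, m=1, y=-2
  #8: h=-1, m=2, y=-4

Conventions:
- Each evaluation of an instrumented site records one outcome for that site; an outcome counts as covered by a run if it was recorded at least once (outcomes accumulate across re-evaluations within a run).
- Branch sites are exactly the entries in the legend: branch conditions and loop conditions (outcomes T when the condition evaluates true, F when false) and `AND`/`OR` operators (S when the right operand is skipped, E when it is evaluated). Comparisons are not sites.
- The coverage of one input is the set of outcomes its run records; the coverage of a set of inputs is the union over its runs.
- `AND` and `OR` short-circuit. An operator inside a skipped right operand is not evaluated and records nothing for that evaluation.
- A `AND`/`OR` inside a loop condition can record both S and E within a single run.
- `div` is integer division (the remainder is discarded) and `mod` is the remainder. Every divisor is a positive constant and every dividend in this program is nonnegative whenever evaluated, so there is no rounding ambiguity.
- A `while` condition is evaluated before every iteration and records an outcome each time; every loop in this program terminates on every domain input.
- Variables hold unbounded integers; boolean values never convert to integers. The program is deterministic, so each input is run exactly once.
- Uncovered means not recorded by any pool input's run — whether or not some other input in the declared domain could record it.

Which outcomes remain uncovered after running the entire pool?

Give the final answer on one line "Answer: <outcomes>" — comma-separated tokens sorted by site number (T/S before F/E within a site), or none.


input #1 (h=2, m=2, y=-4): events B1->F, B3->E, B2->F, B5->S, B4->F, B7->T, B9->E, B8->F, B10->F; covers B1=F, B2=F, B3=E, B4=F, B5=S, B7=T, B8=F, B9=E, B10=F
input #2 (h=-3, m=2, y=-4): events B1->F, B3->E, B2->T, B3->E, B2->T, B3->E, B2->T, B3->S, B2->F, B5->S, B4->F, B7->T, B9->E, B8->T; covers B1=F, B2=T, B2=F, B3=S, B3=E, B4=F, B5=S, B7=T, B8=T, B9=E
input #3 (h=-2, m=2, y=-3): events B1->F, B3->E, B2->T, B3->E, B2->T, B3->E, B2->T, B3->S, B2->F, B5->S, B4->F, B7->T, B9->E, B8->T; covers B1=F, B2=T, B2=F, B3=S, B3=E, B4=F, B5=S, B7=T, B8=T, B9=E
input #4 (h=-2, m=3, y=-1): events B1->F, B3->E, B2->T, B3->E, B2->T, B3->E, B2->T, B3->S, B2->F, B5->E, B4->F, B7->T, B9->S, B8->F, ...; covers B1=F, B2=T, B2=F, B3=S, B3=E, B4=F, B5=E, B7=T, B8=F, B9=S, B10=T
input #5 (h=-2, m=2, y=-1): events B1->F, B3->E, B2->T, B3->E, B2->T, B3->E, B2->T, B3->S, B2->F, B5->E, B4->F, B7->T, B9->E, B8->T; covers B1=F, B2=T, B2=F, B3=S, B3=E, B4=F, B5=E, B7=T, B8=T, B9=E
input #6 (h=-3, m=1, y=-1): events B1->F, B3->E, B2->T, B3->E, B2->T, B3->E, B2->T, B3->S, B2->F, B5->E, B4->F, B7->T, B9->S, B8->F, ...; covers B1=F, B2=T, B2=F, B3=S, B3=E, B4=F, B5=E, B7=T, B8=F, B9=S, B10=T
input #7 (h=-3, m=1, y=-2): events B1->F, B3->E, B2->T, B3->E, B2->T, B3->E, B2->T, B3->S, B2->F, B5->E, B4->F, B7->T, B9->S, B8->F, ...; covers B1=F, B2=T, B2=F, B3=S, B3=E, B4=F, B5=E, B7=T, B8=F, B9=S, B10=T
input #8 (h=-1, m=2, y=-4): events B1->F, B3->E, B2->F, B5->S, B4->F, B7->T, B9->E, B8->T; covers B1=F, B2=F, B3=E, B4=F, B5=S, B7=T, B8=T, B9=E
union over the pool: B1=F, B2=T, B2=F, B3=S, B3=E, B4=F, B5=S, B5=E, B7=T, B8=T, B8=F, B9=S, B9=E, B10=T, B10=F
uncovered (5 of 20): B1=T, B4=T, B6=T, B6=F, B7=F
Answer: B1=T, B4=T, B6=T, B6=F, B7=F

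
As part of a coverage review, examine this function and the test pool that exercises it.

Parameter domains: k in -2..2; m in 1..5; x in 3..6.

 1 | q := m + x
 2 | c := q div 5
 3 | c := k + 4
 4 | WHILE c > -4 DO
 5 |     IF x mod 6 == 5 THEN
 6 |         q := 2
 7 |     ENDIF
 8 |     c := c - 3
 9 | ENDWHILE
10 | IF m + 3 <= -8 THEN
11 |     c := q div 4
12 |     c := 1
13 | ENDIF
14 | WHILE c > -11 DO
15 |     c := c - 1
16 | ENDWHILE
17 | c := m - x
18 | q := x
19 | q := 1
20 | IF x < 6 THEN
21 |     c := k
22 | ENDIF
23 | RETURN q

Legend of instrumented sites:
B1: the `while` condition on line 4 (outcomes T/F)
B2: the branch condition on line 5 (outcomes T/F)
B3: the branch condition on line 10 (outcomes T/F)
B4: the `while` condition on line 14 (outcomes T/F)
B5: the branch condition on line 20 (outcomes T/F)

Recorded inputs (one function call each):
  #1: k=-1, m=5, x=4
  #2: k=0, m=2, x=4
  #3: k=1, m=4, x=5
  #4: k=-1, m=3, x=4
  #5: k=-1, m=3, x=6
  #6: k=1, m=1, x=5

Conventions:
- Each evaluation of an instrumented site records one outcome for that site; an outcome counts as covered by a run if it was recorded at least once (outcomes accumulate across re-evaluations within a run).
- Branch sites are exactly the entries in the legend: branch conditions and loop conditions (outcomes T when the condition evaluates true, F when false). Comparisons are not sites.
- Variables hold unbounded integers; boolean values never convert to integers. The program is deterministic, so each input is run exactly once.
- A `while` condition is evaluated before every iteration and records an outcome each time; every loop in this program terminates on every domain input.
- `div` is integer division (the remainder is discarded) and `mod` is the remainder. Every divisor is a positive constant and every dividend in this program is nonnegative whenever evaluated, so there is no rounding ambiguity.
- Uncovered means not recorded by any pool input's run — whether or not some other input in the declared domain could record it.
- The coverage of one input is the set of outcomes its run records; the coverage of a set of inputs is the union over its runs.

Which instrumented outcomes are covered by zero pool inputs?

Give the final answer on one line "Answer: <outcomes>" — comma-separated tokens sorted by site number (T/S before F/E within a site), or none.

input #1 (k=-1, m=5, x=4): events B1->T, B2->F, B1->T, B2->F, B1->T, B2->F, B1->F, B3->F, B4->T, B4->T, B4->T, B4->T, B4->T, B4->F, ...; covers B1=T, B1=F, B2=F, B3=F, B4=T, B4=F, B5=T
input #2 (k=0, m=2, x=4): events B1->T, B2->F, B1->T, B2->F, B1->T, B2->F, B1->F, B3->F, B4->T, B4->T, B4->T, B4->T, B4->T, B4->T, ...; covers B1=T, B1=F, B2=F, B3=F, B4=T, B4=F, B5=T
input #3 (k=1, m=4, x=5): events B1->T, B2->T, B1->T, B2->T, B1->T, B2->T, B1->F, B3->F, B4->T, B4->T, B4->T, B4->T, B4->T, B4->T, ...; covers B1=T, B1=F, B2=T, B3=F, B4=T, B4=F, B5=T
input #4 (k=-1, m=3, x=4): events B1->T, B2->F, B1->T, B2->F, B1->T, B2->F, B1->F, B3->F, B4->T, B4->T, B4->T, B4->T, B4->T, B4->F, ...; covers B1=T, B1=F, B2=F, B3=F, B4=T, B4=F, B5=T
input #5 (k=-1, m=3, x=6): events B1->T, B2->F, B1->T, B2->F, B1->T, B2->F, B1->F, B3->F, B4->T, B4->T, B4->T, B4->T, B4->T, B4->F, ...; covers B1=T, B1=F, B2=F, B3=F, B4=T, B4=F, B5=F
input #6 (k=1, m=1, x=5): events B1->T, B2->T, B1->T, B2->T, B1->T, B2->T, B1->F, B3->F, B4->T, B4->T, B4->T, B4->T, B4->T, B4->T, ...; covers B1=T, B1=F, B2=T, B3=F, B4=T, B4=F, B5=T
union over the pool: B1=T, B1=F, B2=T, B2=F, B3=F, B4=T, B4=F, B5=T, B5=F
uncovered (1 of 10): B3=T

Answer: B3=T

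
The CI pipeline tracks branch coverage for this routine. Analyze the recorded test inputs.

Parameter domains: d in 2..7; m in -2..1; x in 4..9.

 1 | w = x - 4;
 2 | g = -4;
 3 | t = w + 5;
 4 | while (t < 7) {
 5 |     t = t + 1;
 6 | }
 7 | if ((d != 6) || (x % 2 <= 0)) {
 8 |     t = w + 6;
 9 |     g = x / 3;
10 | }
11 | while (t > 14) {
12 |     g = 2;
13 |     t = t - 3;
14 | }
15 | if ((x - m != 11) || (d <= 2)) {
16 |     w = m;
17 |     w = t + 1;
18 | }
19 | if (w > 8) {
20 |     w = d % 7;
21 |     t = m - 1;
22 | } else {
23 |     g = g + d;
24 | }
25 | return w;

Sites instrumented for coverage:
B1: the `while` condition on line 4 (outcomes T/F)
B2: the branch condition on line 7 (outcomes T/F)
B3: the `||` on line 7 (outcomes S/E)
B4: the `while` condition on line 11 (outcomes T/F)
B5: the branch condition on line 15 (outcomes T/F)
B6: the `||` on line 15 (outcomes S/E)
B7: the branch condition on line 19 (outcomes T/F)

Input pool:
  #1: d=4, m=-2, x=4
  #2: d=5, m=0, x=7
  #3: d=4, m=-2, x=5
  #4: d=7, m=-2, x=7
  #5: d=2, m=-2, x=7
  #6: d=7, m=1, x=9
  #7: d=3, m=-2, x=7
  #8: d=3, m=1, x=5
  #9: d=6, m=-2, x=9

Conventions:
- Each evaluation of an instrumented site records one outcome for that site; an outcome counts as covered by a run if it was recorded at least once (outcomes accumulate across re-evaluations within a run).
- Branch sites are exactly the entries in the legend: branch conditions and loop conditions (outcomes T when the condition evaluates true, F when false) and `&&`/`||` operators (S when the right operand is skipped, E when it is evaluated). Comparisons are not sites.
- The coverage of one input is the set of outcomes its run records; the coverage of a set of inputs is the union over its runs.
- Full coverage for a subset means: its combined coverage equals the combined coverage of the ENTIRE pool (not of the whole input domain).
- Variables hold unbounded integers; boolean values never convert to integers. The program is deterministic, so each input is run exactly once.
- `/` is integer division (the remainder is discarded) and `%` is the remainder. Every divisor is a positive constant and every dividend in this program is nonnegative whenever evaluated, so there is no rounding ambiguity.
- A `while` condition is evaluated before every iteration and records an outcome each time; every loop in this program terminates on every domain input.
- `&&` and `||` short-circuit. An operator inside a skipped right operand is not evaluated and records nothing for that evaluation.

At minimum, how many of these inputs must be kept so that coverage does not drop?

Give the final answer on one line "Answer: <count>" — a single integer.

input #1 (d=4, m=-2, x=4): events B1->T, B1->T, B1->F, B3->S, B2->T, B4->F, B6->S, B5->T, B7->F; covers B1=T, B1=F, B2=T, B3=S, B4=F, B5=T, B6=S, B7=F
input #2 (d=5, m=0, x=7): events B1->F, B3->S, B2->T, B4->F, B6->S, B5->T, B7->T; covers B1=F, B2=T, B3=S, B4=F, B5=T, B6=S, B7=T
input #3 (d=4, m=-2, x=5): events B1->T, B1->F, B3->S, B2->T, B4->F, B6->S, B5->T, B7->F; covers B1=T, B1=F, B2=T, B3=S, B4=F, B5=T, B6=S, B7=F
input #4 (d=7, m=-2, x=7): events B1->F, B3->S, B2->T, B4->F, B6->S, B5->T, B7->T; covers B1=F, B2=T, B3=S, B4=F, B5=T, B6=S, B7=T
input #5 (d=2, m=-2, x=7): events B1->F, B3->S, B2->T, B4->F, B6->S, B5->T, B7->T; covers B1=F, B2=T, B3=S, B4=F, B5=T, B6=S, B7=T
input #6 (d=7, m=1, x=9): events B1->F, B3->S, B2->T, B4->F, B6->S, B5->T, B7->T; covers B1=F, B2=T, B3=S, B4=F, B5=T, B6=S, B7=T
input #7 (d=3, m=-2, x=7): events B1->F, B3->S, B2->T, B4->F, B6->S, B5->T, B7->T; covers B1=F, B2=T, B3=S, B4=F, B5=T, B6=S, B7=T
input #8 (d=3, m=1, x=5): events B1->T, B1->F, B3->S, B2->T, B4->F, B6->S, B5->T, B7->F; covers B1=T, B1=F, B2=T, B3=S, B4=F, B5=T, B6=S, B7=F
input #9 (d=6, m=-2, x=9): events B1->F, B3->E, B2->F, B4->F, B6->E, B5->F, B7->F; covers B1=F, B2=F, B3=E, B4=F, B5=F, B6=E, B7=F
union over all inputs: B1=T, B1=F, B2=T, B2=F, B3=S, B3=E, B4=F, B5=T, B5=F, B6=S, B6=E, B7=T, B7=F (13 outcomes)
size 1 is not enough: best union over all size-1 subsets is 8/13
size 2 is not enough: best union over all size-2 subsets is 12/13
inputs {1, 2, 9} (size 3) cover everything; no size-3 subset with a lexicographically smaller index list covers all 13

Answer: 3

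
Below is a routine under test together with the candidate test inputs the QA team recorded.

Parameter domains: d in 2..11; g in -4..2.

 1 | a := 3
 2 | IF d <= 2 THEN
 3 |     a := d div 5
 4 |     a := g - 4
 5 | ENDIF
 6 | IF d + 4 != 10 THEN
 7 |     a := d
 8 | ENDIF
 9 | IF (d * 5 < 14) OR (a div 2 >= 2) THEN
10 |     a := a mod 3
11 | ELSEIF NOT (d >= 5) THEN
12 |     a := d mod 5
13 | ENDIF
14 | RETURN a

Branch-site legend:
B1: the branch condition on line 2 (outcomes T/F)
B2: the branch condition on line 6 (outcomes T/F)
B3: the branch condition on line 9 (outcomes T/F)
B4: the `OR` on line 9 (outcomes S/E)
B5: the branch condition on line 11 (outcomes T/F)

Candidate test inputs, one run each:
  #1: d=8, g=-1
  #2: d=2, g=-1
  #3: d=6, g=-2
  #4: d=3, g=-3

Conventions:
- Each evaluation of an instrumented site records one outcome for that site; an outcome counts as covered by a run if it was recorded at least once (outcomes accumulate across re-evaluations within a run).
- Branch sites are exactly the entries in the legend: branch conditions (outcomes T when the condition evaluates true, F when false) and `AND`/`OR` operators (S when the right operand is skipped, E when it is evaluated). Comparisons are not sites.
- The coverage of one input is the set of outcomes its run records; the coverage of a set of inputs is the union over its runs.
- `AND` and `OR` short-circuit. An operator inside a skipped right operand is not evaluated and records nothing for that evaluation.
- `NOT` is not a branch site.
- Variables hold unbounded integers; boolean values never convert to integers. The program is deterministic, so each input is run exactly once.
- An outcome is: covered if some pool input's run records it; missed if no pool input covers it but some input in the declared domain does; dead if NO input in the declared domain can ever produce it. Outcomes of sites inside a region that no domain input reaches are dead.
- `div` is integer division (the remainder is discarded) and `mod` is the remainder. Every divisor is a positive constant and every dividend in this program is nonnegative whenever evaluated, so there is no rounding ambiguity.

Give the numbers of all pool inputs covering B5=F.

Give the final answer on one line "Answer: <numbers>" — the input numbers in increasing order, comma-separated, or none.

input #1 (d=8, g=-1): does not produce B5=F
input #2 (d=2, g=-1): does not produce B5=F
input #3 (d=6, g=-2): produces B5=F
input #4 (d=3, g=-3): does not produce B5=F

Answer: 3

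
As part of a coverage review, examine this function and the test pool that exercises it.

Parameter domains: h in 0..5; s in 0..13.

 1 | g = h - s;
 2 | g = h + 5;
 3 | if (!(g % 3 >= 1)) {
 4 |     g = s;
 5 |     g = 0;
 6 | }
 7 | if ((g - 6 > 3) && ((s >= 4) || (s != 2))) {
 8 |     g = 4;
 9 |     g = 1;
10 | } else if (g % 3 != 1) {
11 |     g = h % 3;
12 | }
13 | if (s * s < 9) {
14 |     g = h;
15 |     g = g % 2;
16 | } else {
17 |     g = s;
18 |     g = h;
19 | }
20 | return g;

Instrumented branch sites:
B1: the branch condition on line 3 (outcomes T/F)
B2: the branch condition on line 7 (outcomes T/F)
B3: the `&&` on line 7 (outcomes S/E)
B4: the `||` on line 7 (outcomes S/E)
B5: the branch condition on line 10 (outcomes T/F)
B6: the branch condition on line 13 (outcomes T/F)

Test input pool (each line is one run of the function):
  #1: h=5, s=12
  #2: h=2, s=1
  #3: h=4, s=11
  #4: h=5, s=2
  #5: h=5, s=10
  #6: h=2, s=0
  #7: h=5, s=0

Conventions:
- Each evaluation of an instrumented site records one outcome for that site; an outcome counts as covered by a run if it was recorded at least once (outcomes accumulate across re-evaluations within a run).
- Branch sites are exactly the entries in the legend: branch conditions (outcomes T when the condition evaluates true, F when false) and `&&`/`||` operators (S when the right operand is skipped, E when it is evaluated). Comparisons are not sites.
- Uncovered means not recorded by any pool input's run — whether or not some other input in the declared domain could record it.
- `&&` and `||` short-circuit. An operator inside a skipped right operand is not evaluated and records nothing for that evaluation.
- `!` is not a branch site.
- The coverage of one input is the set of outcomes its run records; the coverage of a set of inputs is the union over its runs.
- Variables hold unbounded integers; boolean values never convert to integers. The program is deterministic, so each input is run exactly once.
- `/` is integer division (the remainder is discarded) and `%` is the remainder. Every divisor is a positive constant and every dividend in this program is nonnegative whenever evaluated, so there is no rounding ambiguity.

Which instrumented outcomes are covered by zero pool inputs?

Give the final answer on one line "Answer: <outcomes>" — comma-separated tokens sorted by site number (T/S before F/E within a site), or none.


#1 (h=5, s=12) -> B1->F, B3->E, B4->S, B2->T, B6->F; covered: B1=F, B2=T, B3=E, B4=S, B6=F
#2 (h=2, s=1) -> B1->F, B3->S, B2->F, B5->F, B6->T; covered: B1=F, B2=F, B3=S, B5=F, B6=T
#3 (h=4, s=11) -> B1->T, B3->S, B2->F, B5->T, B6->F; covered: B1=T, B2=F, B3=S, B5=T, B6=F
#4 (h=5, s=2) -> B1->F, B3->E, B4->E, B2->F, B5->F, B6->T; covered: B1=F, B2=F, B3=E, B4=E, B5=F, B6=T
#5 (h=5, s=10) -> B1->F, B3->E, B4->S, B2->T, B6->F; covered: B1=F, B2=T, B3=E, B4=S, B6=F
#6 (h=2, s=0) -> B1->F, B3->S, B2->F, B5->F, B6->T; covered: B1=F, B2=F, B3=S, B5=F, B6=T
#7 (h=5, s=0) -> B1->F, B3->E, B4->E, B2->T, B6->T; covered: B1=F, B2=T, B3=E, B4=E, B6=T
union over the pool: B1=T, B1=F, B2=T, B2=F, B3=S, B3=E, B4=S, B4=E, B5=T, B5=F, B6=T, B6=F
uncovered (0 of 12): none
Answer: none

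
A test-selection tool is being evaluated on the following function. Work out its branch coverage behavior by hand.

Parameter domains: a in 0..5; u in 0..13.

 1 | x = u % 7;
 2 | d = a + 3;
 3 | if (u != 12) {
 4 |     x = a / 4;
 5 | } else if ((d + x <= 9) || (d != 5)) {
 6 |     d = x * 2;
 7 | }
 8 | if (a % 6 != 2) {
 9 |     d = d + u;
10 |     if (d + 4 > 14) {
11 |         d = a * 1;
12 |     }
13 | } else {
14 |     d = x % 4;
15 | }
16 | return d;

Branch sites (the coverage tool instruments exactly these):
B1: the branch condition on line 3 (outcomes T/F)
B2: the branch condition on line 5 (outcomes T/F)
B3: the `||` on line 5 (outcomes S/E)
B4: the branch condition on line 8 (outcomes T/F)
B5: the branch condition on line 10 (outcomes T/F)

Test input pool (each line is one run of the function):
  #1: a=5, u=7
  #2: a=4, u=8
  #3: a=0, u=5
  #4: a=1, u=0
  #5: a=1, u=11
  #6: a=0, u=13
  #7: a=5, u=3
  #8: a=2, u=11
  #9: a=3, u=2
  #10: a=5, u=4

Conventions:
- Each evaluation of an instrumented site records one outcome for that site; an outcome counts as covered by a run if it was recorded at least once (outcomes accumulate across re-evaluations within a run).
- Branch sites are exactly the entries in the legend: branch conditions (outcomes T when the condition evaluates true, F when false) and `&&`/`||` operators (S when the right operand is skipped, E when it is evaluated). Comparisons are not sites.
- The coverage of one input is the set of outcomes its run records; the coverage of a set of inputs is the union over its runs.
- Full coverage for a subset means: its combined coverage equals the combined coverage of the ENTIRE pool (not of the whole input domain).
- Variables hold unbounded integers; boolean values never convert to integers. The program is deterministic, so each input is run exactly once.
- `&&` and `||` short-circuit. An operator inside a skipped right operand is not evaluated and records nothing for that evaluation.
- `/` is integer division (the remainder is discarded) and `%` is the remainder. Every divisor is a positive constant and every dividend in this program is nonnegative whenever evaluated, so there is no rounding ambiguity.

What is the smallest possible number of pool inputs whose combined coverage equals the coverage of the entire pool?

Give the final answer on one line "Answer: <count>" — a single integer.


#1 (a=5, u=7) -> B1->T, B4->T, B5->T; covered: B1=T, B4=T, B5=T
#2 (a=4, u=8) -> B1->T, B4->T, B5->T; covered: B1=T, B4=T, B5=T
#3 (a=0, u=5) -> B1->T, B4->T, B5->F; covered: B1=T, B4=T, B5=F
#4 (a=1, u=0) -> B1->T, B4->T, B5->F; covered: B1=T, B4=T, B5=F
#5 (a=1, u=11) -> B1->T, B4->T, B5->T; covered: B1=T, B4=T, B5=T
#6 (a=0, u=13) -> B1->T, B4->T, B5->T; covered: B1=T, B4=T, B5=T
#7 (a=5, u=3) -> B1->T, B4->T, B5->T; covered: B1=T, B4=T, B5=T
#8 (a=2, u=11) -> B1->T, B4->F; covered: B1=T, B4=F
#9 (a=3, u=2) -> B1->T, B4->T, B5->F; covered: B1=T, B4=T, B5=F
#10 (a=5, u=4) -> B1->T, B4->T, B5->T; covered: B1=T, B4=T, B5=T
union over all inputs: B1=T, B4=T, B4=F, B5=T, B5=F (5 outcomes)
no size-1 subset reaches all 5 outcomes (best union: 3/5)
no size-2 subset reaches all 5 outcomes (best union: 4/5)
inputs {1, 3, 8} (size 3) cover everything; no size-3 subset with a lexicographically smaller index list covers all 5
Answer: 3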